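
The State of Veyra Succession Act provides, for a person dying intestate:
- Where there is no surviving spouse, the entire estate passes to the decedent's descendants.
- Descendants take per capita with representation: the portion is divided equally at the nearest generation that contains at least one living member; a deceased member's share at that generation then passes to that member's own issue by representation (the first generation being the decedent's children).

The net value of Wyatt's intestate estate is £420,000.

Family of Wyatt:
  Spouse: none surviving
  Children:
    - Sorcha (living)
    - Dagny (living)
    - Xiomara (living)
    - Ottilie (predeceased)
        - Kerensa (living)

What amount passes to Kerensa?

The entire £420,000 passes to the descendants.
That amount (£420,000) is divided into 4 shares of £105,000: Sorcha, Dagny, and Xiomara each take £105,000; Ottilie's £105,000 share passes to Ottilie's issue.
Ottilie's share (£105,000) passes entirely to Kerensa.

Kerensa receives £105,000.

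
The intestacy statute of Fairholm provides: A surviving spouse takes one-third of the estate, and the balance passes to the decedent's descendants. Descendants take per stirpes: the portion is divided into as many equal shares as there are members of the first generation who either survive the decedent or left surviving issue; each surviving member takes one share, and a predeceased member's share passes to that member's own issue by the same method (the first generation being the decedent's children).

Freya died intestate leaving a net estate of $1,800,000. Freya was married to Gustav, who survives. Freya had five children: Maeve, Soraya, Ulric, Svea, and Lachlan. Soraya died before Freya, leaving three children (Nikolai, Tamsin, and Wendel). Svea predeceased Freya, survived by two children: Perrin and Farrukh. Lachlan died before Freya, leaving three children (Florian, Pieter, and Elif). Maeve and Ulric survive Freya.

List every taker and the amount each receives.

Gustav takes one-third of $1,800,000 = $600,000. The remaining $1,200,000 passes to the descendants.
The descendants' portion ($1,200,000) is divided into 5 shares of $240,000: Maeve and Ulric each take $240,000; Soraya's $240,000 share passes to Soraya's issue; Svea's $240,000 share passes to Svea's issue; Lachlan's $240,000 share passes to Lachlan's issue.
Soraya's share ($240,000) is divided into 3 shares of $80,000: Nikolai, Tamsin, and Wendel each take $80,000.
Svea's share ($240,000) is divided into 2 shares of $120,000: Perrin and Farrukh each take $120,000.
Lachlan's share ($240,000) is divided into 3 shares of $80,000: Florian, Pieter, and Elif each take $80,000.

Gustav: $600,000; Maeve: $240,000; Nikolai: $80,000; Tamsin: $80,000; Wendel: $80,000; Ulric: $240,000; Perrin: $120,000; Farrukh: $120,000; Florian: $80,000; Pieter: $80,000; Elif: $80,000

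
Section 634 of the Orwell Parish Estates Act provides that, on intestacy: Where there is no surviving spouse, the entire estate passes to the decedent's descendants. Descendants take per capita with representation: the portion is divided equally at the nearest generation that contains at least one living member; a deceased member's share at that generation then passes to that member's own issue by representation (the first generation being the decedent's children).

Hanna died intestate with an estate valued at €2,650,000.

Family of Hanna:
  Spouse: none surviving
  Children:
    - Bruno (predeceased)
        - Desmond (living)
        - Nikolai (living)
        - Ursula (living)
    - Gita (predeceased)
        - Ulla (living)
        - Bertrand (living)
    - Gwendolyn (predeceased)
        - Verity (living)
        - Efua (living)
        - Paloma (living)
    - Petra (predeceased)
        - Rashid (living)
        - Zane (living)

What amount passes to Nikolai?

The entire €2,650,000 passes to the descendants.
No child survives, so the initial division is made at the grandchildren's generation.
That amount (€2,650,000) is divided into 10 shares of €265,000: Desmond, Nikolai, Ursula, Ulla, Bertrand, Verity, Efua, Paloma, Rashid, and Zane each take €265,000.

Nikolai receives €265,000.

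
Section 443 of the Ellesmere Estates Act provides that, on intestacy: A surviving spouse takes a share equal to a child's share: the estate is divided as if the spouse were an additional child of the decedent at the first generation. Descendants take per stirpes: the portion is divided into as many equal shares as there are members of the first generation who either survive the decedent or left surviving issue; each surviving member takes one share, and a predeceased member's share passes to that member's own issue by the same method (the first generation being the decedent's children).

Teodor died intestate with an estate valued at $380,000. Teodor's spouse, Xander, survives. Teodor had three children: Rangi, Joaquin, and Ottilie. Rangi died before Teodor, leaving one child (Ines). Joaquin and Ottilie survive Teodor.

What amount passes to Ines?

The spouse counts as an additional share at the children's level, so there are 4 primary shares of $95,000. Xander takes one such share ($95,000).
The children's combined portion ($285,000) is divided into 3 shares of $95,000: Joaquin and Ottilie each take $95,000; Rangi's $95,000 share passes to Rangi's issue.
Rangi's share ($95,000) passes entirely to Ines.

Ines receives $95,000.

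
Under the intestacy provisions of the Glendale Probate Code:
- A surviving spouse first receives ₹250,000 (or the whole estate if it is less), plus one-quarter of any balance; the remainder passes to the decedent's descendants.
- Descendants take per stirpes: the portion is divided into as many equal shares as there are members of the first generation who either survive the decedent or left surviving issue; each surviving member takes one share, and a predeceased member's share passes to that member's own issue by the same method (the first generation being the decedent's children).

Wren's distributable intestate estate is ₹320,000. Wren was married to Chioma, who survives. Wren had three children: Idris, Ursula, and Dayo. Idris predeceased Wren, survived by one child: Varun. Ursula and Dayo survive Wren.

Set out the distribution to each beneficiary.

Chioma: ₹267,500; Varun: ₹17,500; Ursula: ₹17,500; Dayo: ₹17,500

Chioma first takes ₹250,000, leaving a balance of ₹70,000. Chioma then takes one-quarter of the balance (₹17,500), for a total of ₹267,500. The remaining ₹52,500 passes to the descendants.
The descendants' portion (₹52,500) is divided into 3 shares of ₹17,500: Ursula and Dayo each take ₹17,500; Idris's ₹17,500 share passes to Idris's issue.
Idris's share (₹17,500) passes entirely to Varun.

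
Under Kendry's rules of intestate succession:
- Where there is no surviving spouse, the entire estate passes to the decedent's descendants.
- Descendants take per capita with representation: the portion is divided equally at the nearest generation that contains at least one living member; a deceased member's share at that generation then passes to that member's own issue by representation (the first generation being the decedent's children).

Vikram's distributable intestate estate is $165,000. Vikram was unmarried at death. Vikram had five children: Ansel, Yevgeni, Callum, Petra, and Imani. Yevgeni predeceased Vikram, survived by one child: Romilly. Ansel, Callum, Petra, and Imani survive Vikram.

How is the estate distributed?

The entire $165,000 passes to the descendants.
That amount ($165,000) is divided into 5 shares of $33,000: Ansel, Callum, Petra, and Imani each take $33,000; Yevgeni's $33,000 share passes to Yevgeni's issue.
Yevgeni's share ($33,000) passes entirely to Romilly.

Ansel: $33,000; Romilly: $33,000; Callum: $33,000; Petra: $33,000; Imani: $33,000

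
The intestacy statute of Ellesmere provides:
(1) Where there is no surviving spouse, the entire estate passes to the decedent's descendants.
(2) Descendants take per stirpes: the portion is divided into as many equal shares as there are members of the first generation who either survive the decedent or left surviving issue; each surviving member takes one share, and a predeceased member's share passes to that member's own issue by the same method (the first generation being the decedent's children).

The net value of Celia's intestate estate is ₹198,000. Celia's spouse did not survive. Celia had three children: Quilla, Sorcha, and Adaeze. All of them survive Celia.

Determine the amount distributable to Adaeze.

Adaeze receives ₹66,000.

The entire ₹198,000 passes to the descendants.
That amount (₹198,000) is divided into 3 shares of ₹66,000: Quilla, Sorcha, and Adaeze each take ₹66,000.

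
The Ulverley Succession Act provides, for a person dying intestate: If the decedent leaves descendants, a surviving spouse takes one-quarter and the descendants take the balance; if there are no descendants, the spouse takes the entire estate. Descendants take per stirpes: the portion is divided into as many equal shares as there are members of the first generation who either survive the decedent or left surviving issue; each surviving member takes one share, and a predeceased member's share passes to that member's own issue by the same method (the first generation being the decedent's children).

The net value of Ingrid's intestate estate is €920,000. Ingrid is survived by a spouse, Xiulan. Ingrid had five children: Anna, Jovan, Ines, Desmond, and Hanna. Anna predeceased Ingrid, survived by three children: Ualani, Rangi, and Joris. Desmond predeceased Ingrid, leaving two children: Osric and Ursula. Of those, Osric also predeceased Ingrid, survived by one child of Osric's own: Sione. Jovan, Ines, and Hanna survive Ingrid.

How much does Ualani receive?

Xiulan takes one-quarter of €920,000 = €230,000. The remaining €690,000 passes to the descendants.
The descendants' portion (€690,000) is divided into 5 shares of €138,000: Jovan, Ines, and Hanna each take €138,000; Anna's €138,000 share passes to Anna's issue; Desmond's €138,000 share passes to Desmond's issue.
Anna's share (€138,000) is divided into 3 shares of €46,000: Ualani, Rangi, and Joris each take €46,000.
Desmond's share (€138,000) is divided into 2 shares of €69,000: Ursula takes €69,000; Osric's €69,000 share passes to Osric's issue.
Osric's share (€69,000) passes entirely to Sione.

Ualani receives €46,000.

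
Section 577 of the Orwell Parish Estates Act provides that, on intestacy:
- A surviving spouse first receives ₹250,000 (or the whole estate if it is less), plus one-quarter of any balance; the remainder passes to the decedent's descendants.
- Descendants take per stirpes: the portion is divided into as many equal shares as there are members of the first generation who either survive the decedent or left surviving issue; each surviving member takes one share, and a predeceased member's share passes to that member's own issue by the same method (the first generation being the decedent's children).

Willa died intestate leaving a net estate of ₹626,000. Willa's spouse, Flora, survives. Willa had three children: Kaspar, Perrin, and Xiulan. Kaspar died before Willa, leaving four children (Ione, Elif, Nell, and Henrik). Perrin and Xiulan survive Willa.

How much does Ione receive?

Flora first takes ₹250,000, leaving a balance of ₹376,000. Flora then takes one-quarter of the balance (₹94,000), for a total of ₹344,000. The remaining ₹282,000 passes to the descendants.
The descendants' portion (₹282,000) is divided into 3 shares of ₹94,000: Perrin and Xiulan each take ₹94,000; Kaspar's ₹94,000 share passes to Kaspar's issue.
Kaspar's share (₹94,000) is divided into 4 shares of ₹23,500: Ione, Elif, Nell, and Henrik each take ₹23,500.

Ione receives ₹23,500.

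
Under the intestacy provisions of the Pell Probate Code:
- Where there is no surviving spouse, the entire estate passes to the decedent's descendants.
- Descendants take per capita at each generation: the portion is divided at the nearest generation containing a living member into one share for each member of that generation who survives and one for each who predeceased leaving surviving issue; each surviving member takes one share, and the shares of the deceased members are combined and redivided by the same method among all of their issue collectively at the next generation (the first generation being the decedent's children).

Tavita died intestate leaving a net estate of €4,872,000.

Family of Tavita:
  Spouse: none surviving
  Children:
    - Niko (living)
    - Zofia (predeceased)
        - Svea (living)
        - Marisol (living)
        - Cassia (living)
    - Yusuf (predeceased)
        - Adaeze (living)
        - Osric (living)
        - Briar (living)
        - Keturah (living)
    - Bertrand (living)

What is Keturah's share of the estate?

Keturah receives €348,000.

The entire €4,872,000 passes to the descendants.
That amount (€4,872,000) is divided at the children's generation into 4 shares of €1,218,000. Niko and Bertrand each take €1,218,000. The 2 shares of the deceased (Zofia and Yusuf) are combined into a pool of €2,436,000.
That pool (€2,436,000) is divided at the grandchildren's generation equally among Svea, Marisol, Cassia, Adaeze, Osric, Briar, and Keturah: €348,000 each.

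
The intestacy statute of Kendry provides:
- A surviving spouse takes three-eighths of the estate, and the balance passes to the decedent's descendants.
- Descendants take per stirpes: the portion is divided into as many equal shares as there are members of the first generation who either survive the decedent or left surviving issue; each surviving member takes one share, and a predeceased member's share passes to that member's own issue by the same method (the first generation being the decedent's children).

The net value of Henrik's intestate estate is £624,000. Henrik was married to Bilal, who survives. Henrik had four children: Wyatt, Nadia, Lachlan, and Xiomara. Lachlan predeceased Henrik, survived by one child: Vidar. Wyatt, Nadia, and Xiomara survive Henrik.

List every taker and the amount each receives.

Bilal: £234,000; Wyatt: £97,500; Nadia: £97,500; Vidar: £97,500; Xiomara: £97,500

Bilal takes three-eighths of £624,000 = £234,000. The remaining £390,000 passes to the descendants.
The descendants' portion (£390,000) is divided into 4 shares of £97,500: Wyatt, Nadia, and Xiomara each take £97,500; Lachlan's £97,500 share passes to Lachlan's issue.
Lachlan's share (£97,500) passes entirely to Vidar.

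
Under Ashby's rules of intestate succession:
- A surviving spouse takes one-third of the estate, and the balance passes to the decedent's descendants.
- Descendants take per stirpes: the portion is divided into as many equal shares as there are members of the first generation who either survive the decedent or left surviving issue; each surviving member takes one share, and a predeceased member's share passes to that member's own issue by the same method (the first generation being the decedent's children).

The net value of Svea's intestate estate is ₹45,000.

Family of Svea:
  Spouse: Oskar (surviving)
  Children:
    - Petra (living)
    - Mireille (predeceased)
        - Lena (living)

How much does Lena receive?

Lena receives ₹15,000.

Oskar takes one-third of ₹45,000 = ₹15,000. The remaining ₹30,000 passes to the descendants.
The descendants' portion (₹30,000) is divided into 2 shares of ₹15,000: Petra takes ₹15,000; Mireille's ₹15,000 share passes to Mireille's issue.
Mireille's share (₹15,000) passes entirely to Lena.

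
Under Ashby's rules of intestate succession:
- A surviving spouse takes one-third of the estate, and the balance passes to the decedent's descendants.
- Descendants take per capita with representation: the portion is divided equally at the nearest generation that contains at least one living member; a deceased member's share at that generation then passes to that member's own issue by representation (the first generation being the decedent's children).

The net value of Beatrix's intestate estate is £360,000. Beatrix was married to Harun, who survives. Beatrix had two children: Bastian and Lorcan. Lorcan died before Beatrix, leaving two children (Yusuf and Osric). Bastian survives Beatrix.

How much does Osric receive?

Osric receives £60,000.

Harun takes one-third of £360,000 = £120,000. The remaining £240,000 passes to the descendants.
The descendants' portion (£240,000) is divided into 2 shares of £120,000: Bastian takes £120,000; Lorcan's £120,000 share passes to Lorcan's issue.
Lorcan's share (£120,000) is divided into 2 shares of £60,000: Yusuf and Osric each take £60,000.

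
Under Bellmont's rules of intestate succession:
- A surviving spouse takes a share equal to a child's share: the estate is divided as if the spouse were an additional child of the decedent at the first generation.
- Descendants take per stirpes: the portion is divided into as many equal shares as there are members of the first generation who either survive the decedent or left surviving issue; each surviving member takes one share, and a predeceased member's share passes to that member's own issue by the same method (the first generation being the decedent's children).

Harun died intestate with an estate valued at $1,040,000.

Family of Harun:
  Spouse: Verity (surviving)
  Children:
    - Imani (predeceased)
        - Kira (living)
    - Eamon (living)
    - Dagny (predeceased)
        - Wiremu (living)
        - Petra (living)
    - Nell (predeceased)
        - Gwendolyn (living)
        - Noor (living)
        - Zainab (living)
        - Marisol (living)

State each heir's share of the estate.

The spouse counts as an additional share at the children's level, so there are 5 primary shares of $208,000. Verity takes one such share ($208,000).
The children's combined portion ($832,000) is divided into 4 shares of $208,000: Eamon takes $208,000; Imani's $208,000 share passes to Imani's issue; Dagny's $208,000 share passes to Dagny's issue; Nell's $208,000 share passes to Nell's issue.
Imani's share ($208,000) passes entirely to Kira.
Dagny's share ($208,000) is divided into 2 shares of $104,000: Wiremu and Petra each take $104,000.
Nell's share ($208,000) is divided into 4 shares of $52,000: Gwendolyn, Noor, Zainab, and Marisol each take $52,000.

Verity: $208,000; Kira: $208,000; Eamon: $208,000; Wiremu: $104,000; Petra: $104,000; Gwendolyn: $52,000; Noor: $52,000; Zainab: $52,000; Marisol: $52,000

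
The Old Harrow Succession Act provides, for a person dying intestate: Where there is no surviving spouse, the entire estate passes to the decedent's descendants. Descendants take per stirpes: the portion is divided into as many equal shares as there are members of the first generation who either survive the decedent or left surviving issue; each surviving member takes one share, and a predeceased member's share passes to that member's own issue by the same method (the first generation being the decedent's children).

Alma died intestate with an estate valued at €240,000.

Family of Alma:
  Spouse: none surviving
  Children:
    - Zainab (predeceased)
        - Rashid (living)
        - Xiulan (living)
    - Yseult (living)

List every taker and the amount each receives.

The entire €240,000 passes to the descendants.
That amount (€240,000) is divided into 2 shares of €120,000: Yseult takes €120,000; Zainab's €120,000 share passes to Zainab's issue.
Zainab's share (€120,000) is divided into 2 shares of €60,000: Rashid and Xiulan each take €60,000.

Rashid: €60,000; Xiulan: €60,000; Yseult: €120,000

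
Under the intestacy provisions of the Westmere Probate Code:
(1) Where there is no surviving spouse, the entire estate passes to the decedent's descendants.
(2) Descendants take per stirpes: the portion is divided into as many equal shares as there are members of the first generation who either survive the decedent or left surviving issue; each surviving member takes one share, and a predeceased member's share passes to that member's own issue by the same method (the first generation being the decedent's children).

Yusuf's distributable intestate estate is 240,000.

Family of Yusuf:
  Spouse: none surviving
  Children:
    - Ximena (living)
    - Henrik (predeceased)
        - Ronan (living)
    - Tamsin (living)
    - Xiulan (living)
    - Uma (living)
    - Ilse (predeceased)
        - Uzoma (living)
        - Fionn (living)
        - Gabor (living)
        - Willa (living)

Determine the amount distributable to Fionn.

Fionn receives 10,000.

The entire 240,000 passes to the descendants.
That amount (240,000) is divided into 6 shares of 40,000: Ximena, Tamsin, Xiulan, and Uma each take 40,000; Henrik's 40,000 share passes to Henrik's issue; Ilse's 40,000 share passes to Ilse's issue.
Henrik's share (40,000) passes entirely to Ronan.
Ilse's share (40,000) is divided into 4 shares of 10,000: Uzoma, Fionn, Gabor, and Willa each take 10,000.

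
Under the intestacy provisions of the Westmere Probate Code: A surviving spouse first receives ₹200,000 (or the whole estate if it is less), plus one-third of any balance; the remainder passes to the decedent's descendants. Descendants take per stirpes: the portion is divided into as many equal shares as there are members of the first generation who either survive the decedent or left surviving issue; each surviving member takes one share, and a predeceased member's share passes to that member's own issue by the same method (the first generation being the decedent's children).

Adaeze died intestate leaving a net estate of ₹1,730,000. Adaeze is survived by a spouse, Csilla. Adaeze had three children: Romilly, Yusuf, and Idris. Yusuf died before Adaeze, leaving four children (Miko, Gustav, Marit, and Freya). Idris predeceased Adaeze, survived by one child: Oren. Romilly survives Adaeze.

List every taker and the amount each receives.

Csilla first takes ₹200,000, leaving a balance of ₹1,530,000. Csilla then takes one-third of the balance (₹510,000), for a total of ₹710,000. The remaining ₹1,020,000 passes to the descendants.
The descendants' portion (₹1,020,000) is divided into 3 shares of ₹340,000: Romilly takes ₹340,000; Yusuf's ₹340,000 share passes to Yusuf's issue; Idris's ₹340,000 share passes to Idris's issue.
Yusuf's share (₹340,000) is divided into 4 shares of ₹85,000: Miko, Gustav, Marit, and Freya each take ₹85,000.
Idris's share (₹340,000) passes entirely to Oren.

Csilla: ₹710,000; Romilly: ₹340,000; Miko: ₹85,000; Gustav: ₹85,000; Marit: ₹85,000; Freya: ₹85,000; Oren: ₹340,000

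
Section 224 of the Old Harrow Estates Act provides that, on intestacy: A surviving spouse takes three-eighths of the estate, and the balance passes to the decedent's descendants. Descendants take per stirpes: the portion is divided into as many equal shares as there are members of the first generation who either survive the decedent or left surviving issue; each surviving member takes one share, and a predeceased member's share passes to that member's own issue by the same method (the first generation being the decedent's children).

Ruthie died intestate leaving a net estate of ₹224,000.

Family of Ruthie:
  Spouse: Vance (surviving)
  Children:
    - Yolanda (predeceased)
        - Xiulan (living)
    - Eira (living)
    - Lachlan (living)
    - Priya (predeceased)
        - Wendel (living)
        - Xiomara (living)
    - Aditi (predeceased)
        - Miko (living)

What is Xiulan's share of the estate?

Xiulan receives ₹28,000.

Vance takes three-eighths of ₹224,000 = ₹84,000. The remaining ₹140,000 passes to the descendants.
The descendants' portion (₹140,000) is divided into 5 shares of ₹28,000: Eira and Lachlan each take ₹28,000; Yolanda's ₹28,000 share passes to Yolanda's issue; Priya's ₹28,000 share passes to Priya's issue; Aditi's ₹28,000 share passes to Aditi's issue.
Yolanda's share (₹28,000) passes entirely to Xiulan.
Priya's share (₹28,000) is divided into 2 shares of ₹14,000: Wendel and Xiomara each take ₹14,000.
Aditi's share (₹28,000) passes entirely to Miko.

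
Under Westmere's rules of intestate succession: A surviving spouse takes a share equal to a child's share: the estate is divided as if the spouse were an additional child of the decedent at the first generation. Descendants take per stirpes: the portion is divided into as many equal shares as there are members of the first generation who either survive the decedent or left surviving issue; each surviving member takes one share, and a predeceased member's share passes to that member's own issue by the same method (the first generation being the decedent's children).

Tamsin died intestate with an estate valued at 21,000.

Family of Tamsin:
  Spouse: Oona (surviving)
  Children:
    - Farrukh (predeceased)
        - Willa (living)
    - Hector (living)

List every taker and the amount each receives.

Oona: 7,000; Willa: 7,000; Hector: 7,000

The spouse counts as an additional share at the children's level, so there are 3 primary shares of 7,000. Oona takes one such share (7,000).
The children's combined portion (14,000) is divided into 2 shares of 7,000: Hector takes 7,000; Farrukh's 7,000 share passes to Farrukh's issue.
Farrukh's share (7,000) passes entirely to Willa.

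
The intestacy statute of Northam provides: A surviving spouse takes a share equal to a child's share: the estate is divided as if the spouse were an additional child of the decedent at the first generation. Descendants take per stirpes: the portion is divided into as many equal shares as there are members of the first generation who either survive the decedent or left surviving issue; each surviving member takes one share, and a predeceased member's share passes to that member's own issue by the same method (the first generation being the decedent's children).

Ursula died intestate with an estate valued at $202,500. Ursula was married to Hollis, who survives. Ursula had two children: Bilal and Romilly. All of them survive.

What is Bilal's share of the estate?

The spouse counts as an additional share at the children's level, so there are 3 primary shares of $67,500. Hollis takes one such share ($67,500).
The children's combined portion ($135,000) is divided into 2 shares of $67,500: Bilal and Romilly each take $67,500.

Bilal receives $67,500.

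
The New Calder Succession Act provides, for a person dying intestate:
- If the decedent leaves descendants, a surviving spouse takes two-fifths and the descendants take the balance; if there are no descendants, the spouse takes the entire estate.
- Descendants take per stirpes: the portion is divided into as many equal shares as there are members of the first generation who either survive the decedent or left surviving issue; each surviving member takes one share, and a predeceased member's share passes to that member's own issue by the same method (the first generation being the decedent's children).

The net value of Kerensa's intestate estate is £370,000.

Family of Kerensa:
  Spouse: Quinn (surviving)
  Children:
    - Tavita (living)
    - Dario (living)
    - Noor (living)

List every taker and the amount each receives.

Quinn: £148,000; Tavita: £74,000; Dario: £74,000; Noor: £74,000

Quinn takes two-fifths of £370,000 = £148,000. The remaining £222,000 passes to the descendants.
The descendants' portion (£222,000) is divided into 3 shares of £74,000: Tavita, Dario, and Noor each take £74,000.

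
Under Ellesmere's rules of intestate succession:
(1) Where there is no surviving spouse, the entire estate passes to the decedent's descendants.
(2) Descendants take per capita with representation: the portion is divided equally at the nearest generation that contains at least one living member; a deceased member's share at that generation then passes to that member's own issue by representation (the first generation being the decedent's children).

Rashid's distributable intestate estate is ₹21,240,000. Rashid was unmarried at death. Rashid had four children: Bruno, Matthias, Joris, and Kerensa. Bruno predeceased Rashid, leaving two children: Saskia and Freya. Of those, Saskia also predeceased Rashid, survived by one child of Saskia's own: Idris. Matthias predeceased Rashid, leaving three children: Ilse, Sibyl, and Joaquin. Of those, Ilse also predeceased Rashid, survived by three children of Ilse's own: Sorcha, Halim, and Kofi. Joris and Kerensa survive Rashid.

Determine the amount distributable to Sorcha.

The entire ₹21,240,000 passes to the descendants.
That amount (₹21,240,000) is divided into 4 shares of ₹5,310,000: Joris and Kerensa each take ₹5,310,000; Bruno's ₹5,310,000 share passes to Bruno's issue; Matthias's ₹5,310,000 share passes to Matthias's issue.
Bruno's share (₹5,310,000) is divided into 2 shares of ₹2,655,000: Freya takes ₹2,655,000; Saskia's ₹2,655,000 share passes to Saskia's issue.
Saskia's share (₹2,655,000) passes entirely to Idris.
Matthias's share (₹5,310,000) is divided into 3 shares of ₹1,770,000: Sibyl and Joaquin each take ₹1,770,000; Ilse's ₹1,770,000 share passes to Ilse's issue.
Ilse's share (₹1,770,000) is divided into 3 shares of ₹590,000: Sorcha, Halim, and Kofi each take ₹590,000.

Sorcha receives ₹590,000.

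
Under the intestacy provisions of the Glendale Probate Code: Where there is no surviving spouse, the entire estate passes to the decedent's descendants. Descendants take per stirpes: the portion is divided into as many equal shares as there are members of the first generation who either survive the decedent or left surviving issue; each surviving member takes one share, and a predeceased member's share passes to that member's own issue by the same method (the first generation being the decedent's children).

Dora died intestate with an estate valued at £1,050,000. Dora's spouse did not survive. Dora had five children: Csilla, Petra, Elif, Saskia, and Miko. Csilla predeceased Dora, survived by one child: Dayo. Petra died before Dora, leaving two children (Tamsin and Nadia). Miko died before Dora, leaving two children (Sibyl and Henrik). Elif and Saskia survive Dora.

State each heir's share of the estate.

Dayo: £210,000; Tamsin: £105,000; Nadia: £105,000; Elif: £210,000; Saskia: £210,000; Sibyl: £105,000; Henrik: £105,000

The entire £1,050,000 passes to the descendants.
That amount (£1,050,000) is divided into 5 shares of £210,000: Elif and Saskia each take £210,000; Csilla's £210,000 share passes to Csilla's issue; Petra's £210,000 share passes to Petra's issue; Miko's £210,000 share passes to Miko's issue.
Csilla's share (£210,000) passes entirely to Dayo.
Petra's share (£210,000) is divided into 2 shares of £105,000: Tamsin and Nadia each take £105,000.
Miko's share (£210,000) is divided into 2 shares of £105,000: Sibyl and Henrik each take £105,000.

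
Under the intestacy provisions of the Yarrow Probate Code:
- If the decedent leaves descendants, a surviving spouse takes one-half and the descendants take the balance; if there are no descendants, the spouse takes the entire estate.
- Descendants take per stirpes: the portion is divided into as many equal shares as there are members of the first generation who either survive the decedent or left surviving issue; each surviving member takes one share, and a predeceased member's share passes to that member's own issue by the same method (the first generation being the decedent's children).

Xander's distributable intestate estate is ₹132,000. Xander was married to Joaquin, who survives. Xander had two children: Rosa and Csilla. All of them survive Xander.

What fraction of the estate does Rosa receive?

Rosa receives 1/4 of the estate.

Joaquin takes one-half of ₹132,000 = ₹66,000. The remaining ₹66,000 passes to the descendants.
The descendants' portion (₹66,000) is divided into 2 shares of ₹33,000: Rosa and Csilla each take ₹33,000.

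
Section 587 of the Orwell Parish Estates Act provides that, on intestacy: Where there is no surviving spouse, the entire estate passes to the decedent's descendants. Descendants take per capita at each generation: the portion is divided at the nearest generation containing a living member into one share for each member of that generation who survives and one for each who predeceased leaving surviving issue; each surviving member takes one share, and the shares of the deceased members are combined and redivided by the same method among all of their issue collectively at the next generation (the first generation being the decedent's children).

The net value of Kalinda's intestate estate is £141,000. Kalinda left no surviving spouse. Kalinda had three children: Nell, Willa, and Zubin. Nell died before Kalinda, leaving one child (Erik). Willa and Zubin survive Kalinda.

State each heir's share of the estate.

Erik: £47,000; Willa: £47,000; Zubin: £47,000

The entire £141,000 passes to the descendants.
That amount (£141,000) is divided at the children's generation into 3 shares of £47,000. Willa and Zubin each take £47,000. The remaining share for the deceased Nell (£47,000) is carried to the next generation.
That pool (£47,000) passes entirely to Erik, the sole taker at the grandchildren's generation.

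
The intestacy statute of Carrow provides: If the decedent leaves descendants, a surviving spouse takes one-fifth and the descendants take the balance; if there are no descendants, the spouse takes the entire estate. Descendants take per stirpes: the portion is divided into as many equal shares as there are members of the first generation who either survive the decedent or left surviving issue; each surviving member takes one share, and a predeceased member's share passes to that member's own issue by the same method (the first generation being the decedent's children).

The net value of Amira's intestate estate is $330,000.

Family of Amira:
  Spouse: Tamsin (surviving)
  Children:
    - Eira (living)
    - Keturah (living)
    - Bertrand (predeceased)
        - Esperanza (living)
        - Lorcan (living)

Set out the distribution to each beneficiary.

Tamsin takes one-fifth of $330,000 = $66,000. The remaining $264,000 passes to the descendants.
The descendants' portion ($264,000) is divided into 3 shares of $88,000: Eira and Keturah each take $88,000; Bertrand's $88,000 share passes to Bertrand's issue.
Bertrand's share ($88,000) is divided into 2 shares of $44,000: Esperanza and Lorcan each take $44,000.

Tamsin: $66,000; Eira: $88,000; Keturah: $88,000; Esperanza: $44,000; Lorcan: $44,000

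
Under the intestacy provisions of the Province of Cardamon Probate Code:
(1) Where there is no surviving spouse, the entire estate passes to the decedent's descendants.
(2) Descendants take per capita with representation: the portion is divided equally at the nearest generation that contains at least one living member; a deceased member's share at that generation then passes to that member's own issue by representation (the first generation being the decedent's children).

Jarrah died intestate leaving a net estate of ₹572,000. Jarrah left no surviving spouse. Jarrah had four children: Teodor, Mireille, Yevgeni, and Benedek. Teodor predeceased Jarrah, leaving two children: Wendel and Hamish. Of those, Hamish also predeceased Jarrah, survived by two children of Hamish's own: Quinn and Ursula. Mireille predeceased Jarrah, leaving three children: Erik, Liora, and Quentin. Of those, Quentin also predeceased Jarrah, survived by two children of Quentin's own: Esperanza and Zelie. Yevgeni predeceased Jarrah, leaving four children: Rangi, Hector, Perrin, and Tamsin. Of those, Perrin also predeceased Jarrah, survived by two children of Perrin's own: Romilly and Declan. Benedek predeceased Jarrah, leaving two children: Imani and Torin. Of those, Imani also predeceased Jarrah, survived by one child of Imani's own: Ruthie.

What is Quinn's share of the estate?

The entire ₹572,000 passes to the descendants.
No child survives, so the initial division is made at the grandchildren's generation.
That amount (₹572,000) is divided into 11 shares of ₹52,000: Wendel, Erik, Liora, Rangi, Hector, Tamsin, and Torin each take ₹52,000; Hamish's ₹52,000 share passes to Hamish's issue; Quentin's ₹52,000 share passes to Quentin's issue; Perrin's ₹52,000 share passes to Perrin's issue; Imani's ₹52,000 share passes to Imani's issue.
Hamish's share (₹52,000) is divided into 2 shares of ₹26,000: Quinn and Ursula each take ₹26,000.
Quentin's share (₹52,000) is divided into 2 shares of ₹26,000: Esperanza and Zelie each take ₹26,000.
Perrin's share (₹52,000) is divided into 2 shares of ₹26,000: Romilly and Declan each take ₹26,000.
Imani's share (₹52,000) passes entirely to Ruthie.

Quinn receives ₹26,000.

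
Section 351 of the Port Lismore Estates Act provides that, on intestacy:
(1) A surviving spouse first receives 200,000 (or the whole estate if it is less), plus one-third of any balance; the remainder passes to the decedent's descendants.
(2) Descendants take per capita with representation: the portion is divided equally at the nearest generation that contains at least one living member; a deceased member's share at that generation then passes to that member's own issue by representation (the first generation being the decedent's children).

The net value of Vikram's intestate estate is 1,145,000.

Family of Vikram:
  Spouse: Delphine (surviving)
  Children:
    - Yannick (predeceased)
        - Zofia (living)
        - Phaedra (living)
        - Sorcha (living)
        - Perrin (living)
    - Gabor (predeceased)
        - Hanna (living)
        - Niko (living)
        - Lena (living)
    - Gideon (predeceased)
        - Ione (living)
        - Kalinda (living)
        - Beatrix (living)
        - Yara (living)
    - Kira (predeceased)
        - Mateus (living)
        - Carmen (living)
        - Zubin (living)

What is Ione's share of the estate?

Delphine first takes 200,000, leaving a balance of 945,000. Delphine then takes one-third of the balance (315,000), for a total of 515,000. The remaining 630,000 passes to the descendants.
No child survives, so the initial division is made at the grandchildren's generation.
The descendants' portion (630,000) is divided into 14 shares of 45,000: Zofia, Phaedra, Sorcha, Perrin, Hanna, Niko, Lena, Ione, Kalinda, Beatrix, Yara, Mateus, Carmen, and Zubin each take 45,000.

Ione receives 45,000.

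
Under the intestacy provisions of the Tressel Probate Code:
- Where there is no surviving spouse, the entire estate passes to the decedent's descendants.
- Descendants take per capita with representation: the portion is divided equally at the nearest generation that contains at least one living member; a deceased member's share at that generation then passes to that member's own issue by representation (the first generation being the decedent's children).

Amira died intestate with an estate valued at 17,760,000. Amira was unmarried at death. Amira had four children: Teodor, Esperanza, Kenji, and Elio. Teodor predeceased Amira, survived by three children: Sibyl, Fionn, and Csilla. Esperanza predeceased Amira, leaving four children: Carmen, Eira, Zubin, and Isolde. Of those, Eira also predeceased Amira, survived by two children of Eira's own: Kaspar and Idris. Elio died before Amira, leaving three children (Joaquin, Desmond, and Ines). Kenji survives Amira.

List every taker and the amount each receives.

Sibyl: 1,480,000; Fionn: 1,480,000; Csilla: 1,480,000; Carmen: 1,110,000; Kaspar: 555,000; Idris: 555,000; Zubin: 1,110,000; Isolde: 1,110,000; Kenji: 4,440,000; Joaquin: 1,480,000; Desmond: 1,480,000; Ines: 1,480,000

The entire 17,760,000 passes to the descendants.
That amount (17,760,000) is divided into 4 shares of 4,440,000: Kenji takes 4,440,000; Teodor's 4,440,000 share passes to Teodor's issue; Esperanza's 4,440,000 share passes to Esperanza's issue; Elio's 4,440,000 share passes to Elio's issue.
Teodor's share (4,440,000) is divided into 3 shares of 1,480,000: Sibyl, Fionn, and Csilla each take 1,480,000.
Esperanza's share (4,440,000) is divided into 4 shares of 1,110,000: Carmen, Zubin, and Isolde each take 1,110,000; Eira's 1,110,000 share passes to Eira's issue.
Eira's share (1,110,000) is divided into 2 shares of 555,000: Kaspar and Idris each take 555,000.
Elio's share (4,440,000) is divided into 3 shares of 1,480,000: Joaquin, Desmond, and Ines each take 1,480,000.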